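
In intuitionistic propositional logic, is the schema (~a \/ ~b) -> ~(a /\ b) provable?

Yes

This is a constructively valid De Morgan direction (disjunction of negations to negated conjunction), which is intuitionistically derivable.
If ~a holds at a world then no accessible world forces a, hence none forces a /\ b; likewise for ~b.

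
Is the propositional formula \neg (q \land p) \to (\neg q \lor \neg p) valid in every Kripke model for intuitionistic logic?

No

This is the constructively invalid direction of De Morgan's law for conjunction, which is not intuitionistically valid.
A Kripke countermodel: worlds u, v, w; order generated by u \le v, u \le w; atoms true at each world — u:{}; v:{q}; w:{p}.
u \nVdash \neg (q \land p) \to (\neg q \lor \neg p): already at u itself, u \Vdash \neg (q \land p) but u \nVdash \neg q \lor \neg p.
u \nVdash \neg q \lor \neg p: neither disjunct is forced at u.
u \nVdash \neg q since v is accessible from u and v \Vdash q.
So the root u does not force the formula.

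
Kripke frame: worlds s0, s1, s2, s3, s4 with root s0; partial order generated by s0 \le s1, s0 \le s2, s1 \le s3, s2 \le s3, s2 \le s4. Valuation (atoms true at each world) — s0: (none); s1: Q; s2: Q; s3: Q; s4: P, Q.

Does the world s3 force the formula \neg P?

Yes

s3 \Vdash \neg P: no world accessible from s3 forces P.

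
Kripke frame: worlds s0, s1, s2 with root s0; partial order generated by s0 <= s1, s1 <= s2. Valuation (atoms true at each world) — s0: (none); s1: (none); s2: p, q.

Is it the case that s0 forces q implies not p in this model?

s0 does not force q implies not p: at the accessible world s2, s2 forces q but s2 does not force not p.
s2 does not force not p since s2 is accessible from s2 and s2 forces p.

No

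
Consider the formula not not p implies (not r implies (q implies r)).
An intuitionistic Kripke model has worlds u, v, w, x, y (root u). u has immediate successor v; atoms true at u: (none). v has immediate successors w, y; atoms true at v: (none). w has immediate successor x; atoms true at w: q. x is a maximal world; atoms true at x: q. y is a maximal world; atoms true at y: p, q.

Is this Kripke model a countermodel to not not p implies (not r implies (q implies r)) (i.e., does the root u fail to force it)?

Yes

u does not force not not p implies (not r implies (q implies r)): at the accessible world y, y forces not not p but y does not force not r implies (q implies r).
y does not force not r implies (q implies r): already at y itself, y forces not r but y does not force q implies r.
y does not force q implies r: already at y itself, y forces q but y does not force r.
y lacks atom r, so y does not force r.
So the root u does not force not not p implies (not r implies (q implies r)); the model is a countermodel.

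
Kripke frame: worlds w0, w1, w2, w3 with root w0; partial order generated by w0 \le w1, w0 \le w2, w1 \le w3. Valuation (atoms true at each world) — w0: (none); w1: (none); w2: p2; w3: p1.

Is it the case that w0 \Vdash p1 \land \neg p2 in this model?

No

w0 \nVdash p1 \land \neg p2 since w0 fails p1.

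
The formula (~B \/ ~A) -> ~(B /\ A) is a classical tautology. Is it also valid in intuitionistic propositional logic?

Yes

This is a constructively valid De Morgan direction (disjunction of negations to negated conjunction), which is intuitionistically derivable.
If ~B holds at a world then no accessible world forces B, hence none forces B /\ A; likewise for ~A.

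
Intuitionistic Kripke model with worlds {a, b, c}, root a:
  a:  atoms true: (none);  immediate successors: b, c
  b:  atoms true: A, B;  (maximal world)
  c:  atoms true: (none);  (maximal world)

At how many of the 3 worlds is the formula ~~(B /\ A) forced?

1

a: does not force it — a ||-/- ~~(B /\ A) since c is accessible from a and c ||- ~(B /\ A).
b: forces it.
c: does not force it — c ||-/- ~~(B /\ A) since c is accessible from c and c ||- ~(B /\ A).
Worlds forcing the formula: {b}.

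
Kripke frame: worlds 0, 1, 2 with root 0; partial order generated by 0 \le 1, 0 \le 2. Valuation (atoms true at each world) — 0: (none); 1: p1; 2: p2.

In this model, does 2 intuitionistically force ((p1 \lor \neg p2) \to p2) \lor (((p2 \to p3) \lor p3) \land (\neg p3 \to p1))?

Yes

2 \Vdash ((p1 \lor \neg p2) \to p2) \lor (((p2 \to p3) \lor p3) \land (\neg p3 \to p1)) via the disjunct (p1 \lor \neg p2) \to p2.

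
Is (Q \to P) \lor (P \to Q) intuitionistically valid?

This is the Gödel–Dummett linearity axiom, which is not intuitionistically valid.
A Kripke countermodel: worlds a, b, c; order generated by a \le b, a \le c; atoms true at each world — a:{}; b:{Q}; c:{P}.
a \nVdash (Q \to P) \lor (P \to Q): neither disjunct is forced at a.
a \nVdash Q \to P: at the accessible world b, b \Vdash Q but b \nVdash P.
b lacks atom P, so b \nVdash P.
So the root a does not force the formula.

No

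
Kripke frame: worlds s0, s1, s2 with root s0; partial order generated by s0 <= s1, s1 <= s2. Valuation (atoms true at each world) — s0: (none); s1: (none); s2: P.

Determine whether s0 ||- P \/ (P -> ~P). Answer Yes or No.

s0 ||-/- P \/ (P -> ~P): neither disjunct is forced at s0.
s0 lacks atom P, so s0 ||-/- P.

No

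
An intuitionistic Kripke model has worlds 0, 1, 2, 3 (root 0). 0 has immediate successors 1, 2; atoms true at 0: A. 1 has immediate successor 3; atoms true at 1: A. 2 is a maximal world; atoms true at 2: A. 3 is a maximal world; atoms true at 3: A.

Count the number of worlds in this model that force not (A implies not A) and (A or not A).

4

0: forces it.
1: forces it.
2: forces it.
3: forces it.
Worlds forcing the formula: {0, 1, 2, 3}.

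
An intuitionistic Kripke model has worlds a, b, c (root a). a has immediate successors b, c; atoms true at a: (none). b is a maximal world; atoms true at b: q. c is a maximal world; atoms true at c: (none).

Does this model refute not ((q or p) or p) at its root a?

a does not force not ((q or p) or p) since b is accessible from a and b forces (q or p) or p.
b forces (q or p) or p via the disjunct q or p.
So the root a does not force not ((q or p) or p); the model is a countermodel.

Yes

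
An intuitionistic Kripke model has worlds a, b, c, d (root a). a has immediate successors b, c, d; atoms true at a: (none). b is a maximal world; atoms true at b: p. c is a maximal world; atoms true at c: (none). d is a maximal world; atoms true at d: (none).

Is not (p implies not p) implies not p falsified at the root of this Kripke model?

a does not force not (p implies not p) implies not p: at the accessible world b, b forces not (p implies not p) but b does not force not p.
b does not force not p since b is accessible from b and b forces p.
So the root a does not force not (p implies not p) implies not p; the model is a countermodel.

Yes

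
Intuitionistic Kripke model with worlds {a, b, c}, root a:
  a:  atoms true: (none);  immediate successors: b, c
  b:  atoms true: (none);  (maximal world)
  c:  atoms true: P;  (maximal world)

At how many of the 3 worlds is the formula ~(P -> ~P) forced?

a: does not force it — a ||-/- ~(P -> ~P) since b is accessible from a and b ||- P -> ~P.
b: does not force it.
c: forces it.
Worlds forcing the formula: {c}.

1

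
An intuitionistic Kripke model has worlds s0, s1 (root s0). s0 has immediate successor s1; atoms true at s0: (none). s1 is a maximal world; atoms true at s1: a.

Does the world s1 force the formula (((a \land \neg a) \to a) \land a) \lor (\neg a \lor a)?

Yes

s1 \Vdash (((a \land \neg a) \to a) \land a) \lor (\neg a \lor a) via the disjunct ((a \land \neg a) \to a) \land a.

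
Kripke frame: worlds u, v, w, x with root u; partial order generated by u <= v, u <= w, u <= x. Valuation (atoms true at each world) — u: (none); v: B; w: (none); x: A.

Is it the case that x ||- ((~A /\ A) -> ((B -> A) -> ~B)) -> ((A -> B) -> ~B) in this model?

Yes

x ||- ((~A /\ A) -> ((B -> A) -> ~B)) -> ((A -> B) -> ~B): every world accessible from x that forces (~A /\ A) -> ((B -> A) -> ~B) (namely x) also forces (A -> B) -> ~B.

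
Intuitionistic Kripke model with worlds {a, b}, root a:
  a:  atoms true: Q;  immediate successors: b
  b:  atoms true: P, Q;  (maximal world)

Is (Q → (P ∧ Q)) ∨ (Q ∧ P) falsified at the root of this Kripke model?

a ⊮ (Q → (P ∧ Q)) ∨ (Q ∧ P): neither disjunct is forced at a.
a ⊮ Q → (P ∧ Q): already at a itself, a ⊩ Q but a ⊮ P ∧ Q.
a ⊮ P ∧ Q since a fails P.
So the root a does not force (Q → (P ∧ Q)) ∨ (Q ∧ P); the model is a countermodel.

Yes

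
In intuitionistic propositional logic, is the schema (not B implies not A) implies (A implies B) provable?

No

This is the converse of contraposition, which is not intuitionistically valid.
A Kripke countermodel: worlds u0, u1; order generated by u0 <= u1; atoms true at each world — u0:{A}; u1:{A,B}.
u0 does not force (not B implies not A) implies (A implies B): already at u0 itself, u0 forces not B implies not A but u0 does not force A implies B.
u0 does not force A implies B: already at u0 itself, u0 forces A but u0 does not force B.
u0 lacks atom B, so u0 does not force B.
So the root u0 does not force the formula.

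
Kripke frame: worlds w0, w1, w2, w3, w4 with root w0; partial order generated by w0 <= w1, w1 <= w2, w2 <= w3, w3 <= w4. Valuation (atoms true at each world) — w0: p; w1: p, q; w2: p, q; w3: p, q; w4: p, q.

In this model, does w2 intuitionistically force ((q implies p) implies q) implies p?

Yes

w2 forces ((q implies p) implies q) implies p: every world accessible from w2 that forces (q implies p) implies q (namely w2, w3, w4) also forces p.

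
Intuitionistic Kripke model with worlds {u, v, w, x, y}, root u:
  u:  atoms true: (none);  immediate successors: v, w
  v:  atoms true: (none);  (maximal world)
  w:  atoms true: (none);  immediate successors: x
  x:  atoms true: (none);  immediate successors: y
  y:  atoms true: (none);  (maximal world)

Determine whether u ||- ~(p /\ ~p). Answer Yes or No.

Yes

u ||- ~(p /\ ~p): no world accessible from u forces p /\ ~p.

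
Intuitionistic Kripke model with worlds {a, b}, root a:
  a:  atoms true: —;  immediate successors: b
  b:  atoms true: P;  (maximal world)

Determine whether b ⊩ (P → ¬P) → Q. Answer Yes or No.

b ⊩ (P → ¬P) → Q vacuously: no world accessible from b forces the antecedent P → ¬P.

Yes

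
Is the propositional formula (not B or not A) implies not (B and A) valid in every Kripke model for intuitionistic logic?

Yes

This is a constructively valid De Morgan direction (disjunction of negations to negated conjunction), which is intuitionistically derivable.
If not B holds at a world then no accessible world forces B, hence none forces B and A; likewise for not A.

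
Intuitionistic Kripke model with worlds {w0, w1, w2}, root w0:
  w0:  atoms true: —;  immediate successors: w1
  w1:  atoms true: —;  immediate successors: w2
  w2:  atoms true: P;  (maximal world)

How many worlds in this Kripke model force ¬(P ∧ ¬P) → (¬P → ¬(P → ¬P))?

3

w0: forces it.
w1: forces it.
w2: forces it.
Worlds forcing the formula: {w0, w1, w2}.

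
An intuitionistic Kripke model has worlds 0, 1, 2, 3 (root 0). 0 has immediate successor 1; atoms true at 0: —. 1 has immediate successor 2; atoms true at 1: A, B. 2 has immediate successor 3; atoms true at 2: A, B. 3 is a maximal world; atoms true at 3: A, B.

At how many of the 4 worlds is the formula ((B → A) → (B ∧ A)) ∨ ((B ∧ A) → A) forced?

0: forces it.
1: forces it.
2: forces it.
3: forces it.
Worlds forcing the formula: {0, 1, 2, 3}.

4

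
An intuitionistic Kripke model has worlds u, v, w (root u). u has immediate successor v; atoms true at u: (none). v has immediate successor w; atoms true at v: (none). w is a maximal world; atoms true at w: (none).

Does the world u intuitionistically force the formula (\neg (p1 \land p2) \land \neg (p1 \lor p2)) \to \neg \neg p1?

No

u \nVdash (\neg (p1 \land p2) \land \neg (p1 \lor p2)) \to \neg \neg p1: already at u itself, u \Vdash \neg (p1 \land p2) \land \neg (p1 \lor p2) but u \nVdash \neg \neg p1.
u \nVdash \neg \neg p1 since u is accessible from u and u \Vdash \neg p1.
u \Vdash \neg p1: no world accessible from u forces p1.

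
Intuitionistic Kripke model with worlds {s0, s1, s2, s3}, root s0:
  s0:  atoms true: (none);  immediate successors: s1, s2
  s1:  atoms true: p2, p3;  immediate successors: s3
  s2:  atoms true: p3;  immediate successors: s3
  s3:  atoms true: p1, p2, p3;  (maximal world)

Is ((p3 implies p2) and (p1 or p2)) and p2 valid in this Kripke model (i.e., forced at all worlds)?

No

Not every world: s0 does not force ((p3 implies p2) and (p1 or p2)) and p2.
s0 does not force ((p3 implies p2) and (p1 or p2)) and p2 since s0 fails (p3 implies p2) and (p1 or p2).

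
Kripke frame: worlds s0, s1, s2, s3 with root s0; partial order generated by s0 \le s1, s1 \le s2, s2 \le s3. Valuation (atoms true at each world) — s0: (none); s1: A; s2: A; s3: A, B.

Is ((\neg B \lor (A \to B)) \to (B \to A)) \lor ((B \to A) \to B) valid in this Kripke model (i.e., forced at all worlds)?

s0 \Vdash ((\neg B \lor (A \to B)) \to (B \to A)) \lor ((B \to A) \to B) via the disjunct (\neg B \lor (A \to B)) \to (B \to A).
Since the root s0 forces ((\neg B \lor (A \to B)) \to (B \to A)) \lor ((B \to A) \to B) and forcing is persistent (monotone upward), every world forces it.

Yes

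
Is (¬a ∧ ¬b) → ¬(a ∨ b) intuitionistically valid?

This is a constructively valid De Morgan direction (conjunction of negations to negated disjunction), which is intuitionistically derivable.
If both ¬a and ¬b hold at a world, no accessible world forces a or forces b, so none forces a ∨ b.

Yes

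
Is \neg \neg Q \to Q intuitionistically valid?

No

This is double-negation elimination, which is not intuitionistically valid.
A Kripke countermodel: worlds u0, u1; order generated by u0 \le u1; atoms true at each world — u0:{}; u1:{Q}.
u0 \nVdash \neg \neg Q \to Q: already at u0 itself, u0 \Vdash \neg \neg Q but u0 \nVdash Q.
u0 lacks atom Q, so u0 \nVdash Q.
So the root u0 does not force the formula.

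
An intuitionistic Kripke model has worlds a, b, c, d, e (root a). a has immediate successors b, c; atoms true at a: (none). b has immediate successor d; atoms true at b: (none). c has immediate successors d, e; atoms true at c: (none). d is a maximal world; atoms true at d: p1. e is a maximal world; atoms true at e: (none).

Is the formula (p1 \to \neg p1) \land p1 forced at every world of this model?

Not every world: a \nVdash (p1 \to \neg p1) \land p1.
a \nVdash (p1 \to \neg p1) \land p1 since a fails p1 \to \neg p1.

No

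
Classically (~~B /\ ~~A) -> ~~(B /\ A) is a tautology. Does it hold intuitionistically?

This is the distribution of double negation over conjunction, which is intuitionistically derivable.
Assume ~~B, ~~A, and ~(B /\ A). From B we'd get ~A (since B /\ A is refuted), contradicting ~~A; so ~B, contradicting ~~B.

Yes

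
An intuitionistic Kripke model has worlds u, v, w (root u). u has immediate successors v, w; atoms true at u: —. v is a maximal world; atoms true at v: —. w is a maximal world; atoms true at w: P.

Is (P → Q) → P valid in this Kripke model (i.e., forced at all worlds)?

Not every world: u ⊮ (P → Q) → P.
u ⊮ (P → Q) → P: at the accessible world v, v ⊩ P → Q but v ⊮ P.
v lacks atom P, so v ⊮ P.

No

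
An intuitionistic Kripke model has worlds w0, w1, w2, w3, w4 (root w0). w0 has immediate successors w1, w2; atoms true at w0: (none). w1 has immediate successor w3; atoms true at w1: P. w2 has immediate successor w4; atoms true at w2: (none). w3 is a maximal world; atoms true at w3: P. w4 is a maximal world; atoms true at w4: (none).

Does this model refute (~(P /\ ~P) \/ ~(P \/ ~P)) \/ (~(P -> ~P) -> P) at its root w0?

No

w0 ||- (~(P /\ ~P) \/ ~(P \/ ~P)) \/ (~(P -> ~P) -> P) via the disjunct ~(P /\ ~P) \/ ~(P \/ ~P).
So the root w0 forces (~(P /\ ~P) \/ ~(P \/ ~P)) \/ (~(P -> ~P) -> P); the model is not a countermodel.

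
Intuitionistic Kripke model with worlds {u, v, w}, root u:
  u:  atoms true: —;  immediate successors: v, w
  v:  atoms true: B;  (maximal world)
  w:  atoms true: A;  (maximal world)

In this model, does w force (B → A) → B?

No

w ⊮ (B → A) → B: already at w itself, w ⊩ B → A but w ⊮ B.
w lacks atom B, so w ⊮ B.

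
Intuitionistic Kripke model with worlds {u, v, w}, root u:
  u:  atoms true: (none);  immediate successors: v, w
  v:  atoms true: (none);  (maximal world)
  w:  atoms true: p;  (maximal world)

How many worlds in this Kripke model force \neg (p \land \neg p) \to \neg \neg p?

1

u: does not force it — u \nVdash \neg (p \land \neg p) \to \neg \neg p: already at u itself, u \Vdash \neg (p \land \neg p) but u \nVdash \neg \neg p.
v: does not force it — v \nVdash \neg (p \land \neg p) \to \neg \neg p: already at v itself, v \Vdash \neg (p \land \neg p) but v \nVdash \neg \neg p.
w: forces it.
Worlds forcing the formula: {w}.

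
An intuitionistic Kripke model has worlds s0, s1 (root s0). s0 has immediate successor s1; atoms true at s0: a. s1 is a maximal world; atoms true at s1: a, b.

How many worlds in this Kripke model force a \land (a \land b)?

s0: does not force it — s0 \nVdash a \land (a \land b) since s0 fails a \land b.
s1: forces it.
Worlds forcing the formula: {s1}.

1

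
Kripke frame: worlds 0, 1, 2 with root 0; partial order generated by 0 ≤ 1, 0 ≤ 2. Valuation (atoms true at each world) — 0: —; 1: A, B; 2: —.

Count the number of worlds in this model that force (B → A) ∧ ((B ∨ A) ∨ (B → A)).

0: forces it.
1: forces it.
2: forces it.
Worlds forcing the formula: {0, 1, 2}.

3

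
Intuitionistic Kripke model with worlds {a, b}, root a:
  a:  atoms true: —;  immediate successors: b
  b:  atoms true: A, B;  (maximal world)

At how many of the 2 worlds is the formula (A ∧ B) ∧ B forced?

1

a: does not force it — a ⊮ (A ∧ B) ∧ B since a fails A ∧ B.
b: forces it.
Worlds forcing the formula: {b}.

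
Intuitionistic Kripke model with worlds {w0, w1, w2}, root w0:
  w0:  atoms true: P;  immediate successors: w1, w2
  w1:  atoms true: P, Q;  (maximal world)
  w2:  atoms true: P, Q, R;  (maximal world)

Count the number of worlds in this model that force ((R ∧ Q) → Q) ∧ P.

3

w0: forces it.
w1: forces it.
w2: forces it.
Worlds forcing the formula: {w0, w1, w2}.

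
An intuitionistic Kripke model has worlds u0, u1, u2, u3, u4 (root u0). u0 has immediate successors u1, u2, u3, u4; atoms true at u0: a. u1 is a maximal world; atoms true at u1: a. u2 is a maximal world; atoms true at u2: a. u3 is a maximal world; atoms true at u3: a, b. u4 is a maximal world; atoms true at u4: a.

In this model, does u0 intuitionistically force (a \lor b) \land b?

u0 \nVdash (a \lor b) \land b since u0 fails b.

No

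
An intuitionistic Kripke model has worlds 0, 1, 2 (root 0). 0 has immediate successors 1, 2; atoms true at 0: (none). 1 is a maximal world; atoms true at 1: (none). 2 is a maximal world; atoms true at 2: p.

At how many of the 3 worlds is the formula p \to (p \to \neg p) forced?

1

0: does not force it — 0 \nVdash p \to (p \to \neg p): at the accessible world 2, 2 \Vdash p but 2 \nVdash p \to \neg p.
1: forces it.
2: does not force it.
Worlds forcing the formula: {1}.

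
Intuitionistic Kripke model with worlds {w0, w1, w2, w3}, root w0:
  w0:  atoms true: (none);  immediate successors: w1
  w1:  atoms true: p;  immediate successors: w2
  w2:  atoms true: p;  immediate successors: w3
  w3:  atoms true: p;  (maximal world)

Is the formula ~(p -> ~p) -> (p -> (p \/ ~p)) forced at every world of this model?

w0 ||- ~(p -> ~p) -> (p -> (p \/ ~p)): every world accessible from w0 that forces ~(p -> ~p) (namely w0, w1, w2, w3) also forces p -> (p \/ ~p).
Since the root w0 forces ~(p -> ~p) -> (p -> (p \/ ~p)) and forcing is persistent (monotone upward), every world forces it.

Yes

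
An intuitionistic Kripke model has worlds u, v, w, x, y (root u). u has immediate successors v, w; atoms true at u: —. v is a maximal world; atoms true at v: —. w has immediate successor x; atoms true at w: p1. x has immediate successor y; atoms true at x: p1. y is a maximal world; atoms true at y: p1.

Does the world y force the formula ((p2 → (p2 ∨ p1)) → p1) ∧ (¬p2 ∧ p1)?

Yes

y ⊩ ((p2 → (p2 ∨ p1)) → p1) ∧ (¬p2 ∧ p1) since y forces both conjuncts.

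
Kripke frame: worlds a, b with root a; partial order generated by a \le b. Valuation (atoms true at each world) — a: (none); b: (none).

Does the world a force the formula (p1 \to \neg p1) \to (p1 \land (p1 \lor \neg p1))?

No

a \nVdash (p1 \to \neg p1) \to (p1 \land (p1 \lor \neg p1)): already at a itself, a \Vdash p1 \to \neg p1 but a \nVdash p1 \land (p1 \lor \neg p1).
a \nVdash p1 \land (p1 \lor \neg p1) since a fails p1.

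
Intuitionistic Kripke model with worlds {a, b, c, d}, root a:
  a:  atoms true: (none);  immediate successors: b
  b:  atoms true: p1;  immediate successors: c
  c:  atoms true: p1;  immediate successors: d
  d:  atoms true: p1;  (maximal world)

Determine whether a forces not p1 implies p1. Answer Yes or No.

Yes

a forces not p1 implies p1 vacuously: no world accessible from a forces the antecedent not p1.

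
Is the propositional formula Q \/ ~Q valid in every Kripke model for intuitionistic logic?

No

This is the law of excluded middle, which is not intuitionistically valid.
A Kripke countermodel: worlds u, v; order generated by u <= v; atoms true at each world — u:{}; v:{Q}.
u ||-/- Q \/ ~Q: neither disjunct is forced at u.
u lacks atom Q, so u ||-/- Q.
So the root u does not force the formula.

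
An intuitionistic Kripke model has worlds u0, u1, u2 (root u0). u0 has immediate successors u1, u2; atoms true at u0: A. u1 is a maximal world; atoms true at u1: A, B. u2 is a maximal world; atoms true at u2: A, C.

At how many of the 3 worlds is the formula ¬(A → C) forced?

1

u0: does not force it — u0 ⊮ ¬(A → C) since u2 is accessible from u0 and u2 ⊩ A → C.
u1: forces it.
u2: does not force it — u2 ⊮ ¬(A → C) since u2 is accessible from u2 and u2 ⊩ A → C.
Worlds forcing the formula: {u1}.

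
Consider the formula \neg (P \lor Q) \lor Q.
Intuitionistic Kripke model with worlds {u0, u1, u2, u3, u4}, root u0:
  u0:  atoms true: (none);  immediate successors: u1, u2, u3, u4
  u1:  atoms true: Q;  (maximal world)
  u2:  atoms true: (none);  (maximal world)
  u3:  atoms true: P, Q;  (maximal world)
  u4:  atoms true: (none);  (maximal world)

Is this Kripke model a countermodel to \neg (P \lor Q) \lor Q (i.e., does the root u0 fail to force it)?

Yes

u0 \nVdash \neg (P \lor Q) \lor Q: neither disjunct is forced at u0.
u0 \nVdash \neg (P \lor Q) since u1 is accessible from u0 and u1 \Vdash P \lor Q.
u1 \Vdash P \lor Q via the disjunct Q.
So the root u0 does not force \neg (P \lor Q) \lor Q; the model is a countermodel.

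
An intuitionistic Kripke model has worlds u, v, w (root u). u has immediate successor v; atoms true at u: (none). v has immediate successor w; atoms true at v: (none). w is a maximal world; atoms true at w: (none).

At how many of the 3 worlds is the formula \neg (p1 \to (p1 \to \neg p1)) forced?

0

u: does not force it — u \nVdash \neg (p1 \to (p1 \to \neg p1)) since u is accessible from u and u \Vdash p1 \to (p1 \to \neg p1).
v: does not force it — v \nVdash \neg (p1 \to (p1 \to \neg p1)) since v is accessible from v and v \Vdash p1 \to (p1 \to \neg p1).
w: does not force it.
Worlds forcing the formula: { }.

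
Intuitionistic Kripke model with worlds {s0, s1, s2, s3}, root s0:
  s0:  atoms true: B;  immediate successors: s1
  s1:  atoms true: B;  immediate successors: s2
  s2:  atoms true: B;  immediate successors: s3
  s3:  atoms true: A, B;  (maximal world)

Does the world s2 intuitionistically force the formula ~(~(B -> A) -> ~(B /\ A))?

s2 ||-/- ~(~(B -> A) -> ~(B /\ A)) since s2 is accessible from s2 and s2 ||- ~(B -> A) -> ~(B /\ A).
s2 ||- ~(B -> A) -> ~(B /\ A) vacuously: no world accessible from s2 forces the antecedent ~(B -> A).

No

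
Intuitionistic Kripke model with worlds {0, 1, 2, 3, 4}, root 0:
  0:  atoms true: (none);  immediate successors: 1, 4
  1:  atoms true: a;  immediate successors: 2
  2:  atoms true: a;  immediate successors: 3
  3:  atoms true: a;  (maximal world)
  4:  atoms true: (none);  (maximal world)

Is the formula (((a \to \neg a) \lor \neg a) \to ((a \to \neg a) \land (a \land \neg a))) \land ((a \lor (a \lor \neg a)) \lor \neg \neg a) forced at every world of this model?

Not every world: 0 \nVdash (((a \to \neg a) \lor \neg a) \to ((a \to \neg a) \land (a \land \neg a))) \land ((a \lor (a \lor \neg a)) \lor \neg \neg a).
0 \nVdash (((a \to \neg a) \lor \neg a) \to ((a \to \neg a) \land (a \land \neg a))) \land ((a \lor (a \lor \neg a)) \lor \neg \neg a) since 0 fails ((a \to \neg a) \lor \neg a) \to ((a \to \neg a) \land (a \land \neg a)).

No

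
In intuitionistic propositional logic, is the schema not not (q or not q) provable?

Yes

This is the double negation of excluded middle, which is intuitionistically derivable.
Assuming not (q or not q): from q we'd get q or not q, so not q; but then q or not q again — contradiction. Hence not not (q or not q).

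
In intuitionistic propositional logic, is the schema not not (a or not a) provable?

Yes

This is the double negation of excluded middle, which is intuitionistically derivable.
Assuming not (a or not a): from a we'd get a or not a, so not a; but then a or not a again — contradiction. Hence not not (a or not a).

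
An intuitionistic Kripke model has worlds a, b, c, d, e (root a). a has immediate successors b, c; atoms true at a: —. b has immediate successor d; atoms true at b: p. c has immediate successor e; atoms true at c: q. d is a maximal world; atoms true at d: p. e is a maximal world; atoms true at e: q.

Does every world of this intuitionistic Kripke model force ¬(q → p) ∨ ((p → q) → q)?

Yes

a ⊩ ¬(q → p) ∨ ((p → q) → q) via the disjunct (p → q) → q.
Since the root a forces ¬(q → p) ∨ ((p → q) → q) and forcing is persistent (monotone upward), every world forces it.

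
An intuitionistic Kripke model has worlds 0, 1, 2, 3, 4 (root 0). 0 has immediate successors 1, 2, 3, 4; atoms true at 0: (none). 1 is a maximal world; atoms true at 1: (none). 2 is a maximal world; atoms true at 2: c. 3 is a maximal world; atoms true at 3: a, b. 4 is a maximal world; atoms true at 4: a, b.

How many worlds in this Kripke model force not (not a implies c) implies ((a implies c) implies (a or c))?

3

0: does not force it — 0 does not force not (not a implies c) implies ((a implies c) implies (a or c)): at the accessible world 1, 1 forces not (not a implies c) but 1 does not force (a implies c) implies (a or c).
1: does not force it — 1 does not force not (not a implies c) implies ((a implies c) implies (a or c)): already at 1 itself, 1 forces not (not a implies c) but 1 does not force (a implies c) implies (a or c).
2: forces it.
3: forces it.
4: forces it.
Worlds forcing the formula: {2, 3, 4}.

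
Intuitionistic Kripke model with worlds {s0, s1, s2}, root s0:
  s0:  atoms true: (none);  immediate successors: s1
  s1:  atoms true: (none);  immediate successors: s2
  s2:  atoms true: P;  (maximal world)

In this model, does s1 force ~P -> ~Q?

Yes

s1 ||- ~P -> ~Q vacuously: no world accessible from s1 forces the antecedent ~P.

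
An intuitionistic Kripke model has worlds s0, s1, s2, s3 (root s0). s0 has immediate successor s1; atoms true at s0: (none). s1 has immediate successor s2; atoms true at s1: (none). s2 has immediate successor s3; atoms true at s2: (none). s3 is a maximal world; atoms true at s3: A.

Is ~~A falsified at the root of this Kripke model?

No

s0 ||- ~~A: no world accessible from s0 forces ~A.
So the root s0 forces ~~A; the model is not a countermodel.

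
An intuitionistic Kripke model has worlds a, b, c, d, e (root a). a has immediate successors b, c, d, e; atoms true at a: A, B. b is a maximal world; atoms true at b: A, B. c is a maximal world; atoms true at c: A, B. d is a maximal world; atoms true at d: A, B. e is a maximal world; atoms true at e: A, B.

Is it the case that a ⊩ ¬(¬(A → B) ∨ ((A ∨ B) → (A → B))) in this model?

No

a ⊮ ¬(¬(A → B) ∨ ((A ∨ B) → (A → B))) since a is accessible from a and a ⊩ ¬(A → B) ∨ ((A ∨ B) → (A → B)).
a ⊩ ¬(A → B) ∨ ((A ∨ B) → (A → B)) via the disjunct (A ∨ B) → (A → B).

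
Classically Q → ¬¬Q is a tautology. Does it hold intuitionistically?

This is double-negation introduction, which is intuitionistically derivable.
If a world forces Q then every accessible world forces Q (persistence), so none forces ¬Q; hence ¬¬Q.

Yes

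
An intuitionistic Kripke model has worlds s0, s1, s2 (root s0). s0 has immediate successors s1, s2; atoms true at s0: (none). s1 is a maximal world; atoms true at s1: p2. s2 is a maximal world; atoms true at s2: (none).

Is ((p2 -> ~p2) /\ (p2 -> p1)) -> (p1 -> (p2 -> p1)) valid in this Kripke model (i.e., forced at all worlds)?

s0 ||- ((p2 -> ~p2) /\ (p2 -> p1)) -> (p1 -> (p2 -> p1)): every world accessible from s0 that forces (p2 -> ~p2) /\ (p2 -> p1) (namely s2) also forces p1 -> (p2 -> p1).
Since the root s0 forces ((p2 -> ~p2) /\ (p2 -> p1)) -> (p1 -> (p2 -> p1)) and forcing is persistent (monotone upward), every world forces it.

Yes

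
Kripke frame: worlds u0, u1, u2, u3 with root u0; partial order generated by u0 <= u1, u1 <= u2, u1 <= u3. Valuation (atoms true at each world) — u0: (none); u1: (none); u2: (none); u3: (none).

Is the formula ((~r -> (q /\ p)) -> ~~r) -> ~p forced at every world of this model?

Yes

u0 ||- ((~r -> (q /\ p)) -> ~~r) -> ~p: every world accessible from u0 that forces (~r -> (q /\ p)) -> ~~r (namely u0, u1, u2, u3) also forces ~p.
Since the root u0 forces ((~r -> (q /\ p)) -> ~~r) -> ~p and forcing is persistent (monotone upward), every world forces it.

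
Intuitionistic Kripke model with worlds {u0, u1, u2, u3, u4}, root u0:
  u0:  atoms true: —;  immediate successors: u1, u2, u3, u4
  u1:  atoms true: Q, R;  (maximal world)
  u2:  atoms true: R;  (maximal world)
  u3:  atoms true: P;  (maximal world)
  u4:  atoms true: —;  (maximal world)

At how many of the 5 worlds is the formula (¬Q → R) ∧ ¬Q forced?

1

u0: does not force it — u0 ⊮ (¬Q → R) ∧ ¬Q since u0 fails ¬Q → R.
u1: does not force it.
u2: forces it.
u3: does not force it.
u4: does not force it.
Worlds forcing the formula: {u2}.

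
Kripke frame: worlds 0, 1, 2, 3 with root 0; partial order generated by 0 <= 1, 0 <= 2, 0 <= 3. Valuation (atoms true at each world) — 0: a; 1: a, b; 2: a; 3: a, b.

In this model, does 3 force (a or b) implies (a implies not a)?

No

3 does not force (a or b) implies (a implies not a): already at 3 itself, 3 forces a or b but 3 does not force a implies not a.
3 does not force a implies not a: already at 3 itself, 3 forces a but 3 does not force not a.
3 does not force not a since 3 is accessible from 3 and 3 forces a.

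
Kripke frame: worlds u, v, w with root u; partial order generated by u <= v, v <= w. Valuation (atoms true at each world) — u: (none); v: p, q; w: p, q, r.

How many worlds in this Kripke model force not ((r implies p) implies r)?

0

u: does not force it — u does not force not ((r implies p) implies r) since w is accessible from u and w forces (r implies p) implies r.
v: does not force it — v does not force not ((r implies p) implies r) since w is accessible from v and w forces (r implies p) implies r.
w: does not force it — w does not force not ((r implies p) implies r) since w is accessible from w and w forces (r implies p) implies r.
Worlds forcing the formula: { }.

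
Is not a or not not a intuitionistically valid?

This is the weak law of excluded middle, which is not intuitionistically valid.
A Kripke countermodel: worlds 0, 1, 2; order generated by 0 <= 1, 0 <= 2; atoms true at each world — 0:{}; 1:{a}; 2:{}.
0 does not force not a or not not a: neither disjunct is forced at 0.
0 does not force not a since 1 is accessible from 0 and 1 forces a.
So the root 0 does not force the formula.

No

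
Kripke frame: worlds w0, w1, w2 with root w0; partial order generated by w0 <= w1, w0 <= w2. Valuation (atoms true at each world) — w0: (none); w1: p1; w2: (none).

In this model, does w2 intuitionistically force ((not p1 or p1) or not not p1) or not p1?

w2 forces ((not p1 or p1) or not not p1) or not p1 via the disjunct (not p1 or p1) or not not p1.

Yes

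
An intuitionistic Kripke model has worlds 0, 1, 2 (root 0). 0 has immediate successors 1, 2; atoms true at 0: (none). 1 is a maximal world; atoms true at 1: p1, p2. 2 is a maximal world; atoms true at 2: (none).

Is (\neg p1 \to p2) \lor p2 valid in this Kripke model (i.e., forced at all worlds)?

No

Not every world: 0 \nVdash (\neg p1 \to p2) \lor p2.
0 \nVdash (\neg p1 \to p2) \lor p2: neither disjunct is forced at 0.
0 \nVdash \neg p1 \to p2: at the accessible world 2, 2 \Vdash \neg p1 but 2 \nVdash p2.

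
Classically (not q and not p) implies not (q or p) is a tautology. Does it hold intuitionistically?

Yes

This is a constructively valid De Morgan direction (conjunction of negations to negated disjunction), which is intuitionistically derivable.
If both not q and not p hold at a world, no accessible world forces q or forces p, so none forces q or p.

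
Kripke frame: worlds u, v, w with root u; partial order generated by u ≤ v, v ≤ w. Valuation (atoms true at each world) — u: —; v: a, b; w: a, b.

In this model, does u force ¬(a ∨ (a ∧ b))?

No

u ⊮ ¬(a ∨ (a ∧ b)) since v is accessible from u and v ⊩ a ∨ (a ∧ b).
v ⊩ a ∨ (a ∧ b) via the disjunct a.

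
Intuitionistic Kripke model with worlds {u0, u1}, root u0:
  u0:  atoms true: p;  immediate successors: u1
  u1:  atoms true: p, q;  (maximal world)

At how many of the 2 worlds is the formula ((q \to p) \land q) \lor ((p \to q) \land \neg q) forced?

1

u0: does not force it — u0 \nVdash ((q \to p) \land q) \lor ((p \to q) \land \neg q): neither disjunct is forced at u0.
u1: forces it.
Worlds forcing the formula: {u1}.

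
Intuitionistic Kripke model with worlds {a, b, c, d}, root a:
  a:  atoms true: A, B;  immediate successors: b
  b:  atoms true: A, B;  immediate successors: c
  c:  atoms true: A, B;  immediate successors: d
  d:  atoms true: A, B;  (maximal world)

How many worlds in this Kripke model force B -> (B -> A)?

a: forces it.
b: forces it.
c: forces it.
d: forces it.
Worlds forcing the formula: {a, b, c, d}.

4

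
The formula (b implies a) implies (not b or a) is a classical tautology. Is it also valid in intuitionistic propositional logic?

This is the material-implication-as-disjunction principle, which is not intuitionistically valid.
A Kripke countermodel: worlds s0, s1; order generated by s0 <= s1; atoms true at each world — s0:{}; s1:{a,b}.
s0 does not force (b implies a) implies (not b or a): already at s0 itself, s0 forces b implies a but s0 does not force not b or a.
s0 does not force not b or a: neither disjunct is forced at s0.
s0 does not force not b since s1 is accessible from s0 and s1 forces b.
So the root s0 does not force the formula.

No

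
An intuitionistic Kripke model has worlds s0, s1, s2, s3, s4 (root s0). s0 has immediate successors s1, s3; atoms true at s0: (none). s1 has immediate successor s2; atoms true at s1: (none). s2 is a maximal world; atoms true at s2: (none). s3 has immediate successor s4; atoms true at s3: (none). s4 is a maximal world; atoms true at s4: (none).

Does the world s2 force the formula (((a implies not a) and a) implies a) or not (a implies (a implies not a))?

s2 forces (((a implies not a) and a) implies a) or not (a implies (a implies not a)) via the disjunct ((a implies not a) and a) implies a.

Yes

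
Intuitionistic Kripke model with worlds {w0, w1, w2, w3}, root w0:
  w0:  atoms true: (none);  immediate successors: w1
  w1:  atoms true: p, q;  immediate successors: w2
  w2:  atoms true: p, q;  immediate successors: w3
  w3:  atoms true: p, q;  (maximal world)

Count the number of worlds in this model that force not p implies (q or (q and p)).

w0: forces it.
w1: forces it.
w2: forces it.
w3: forces it.
Worlds forcing the formula: {w0, w1, w2, w3}.

4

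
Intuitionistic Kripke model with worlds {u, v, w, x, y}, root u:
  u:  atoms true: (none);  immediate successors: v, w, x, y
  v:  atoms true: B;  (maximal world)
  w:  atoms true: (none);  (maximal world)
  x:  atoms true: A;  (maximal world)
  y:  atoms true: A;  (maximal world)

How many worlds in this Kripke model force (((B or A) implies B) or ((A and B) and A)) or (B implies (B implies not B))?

u: does not force it — u does not force (((B or A) implies B) or ((A and B) and A)) or (B implies (B implies not B)): neither disjunct is forced at u.
v: forces it.
w: forces it.
x: forces it.
y: forces it.
Worlds forcing the formula: {v, w, x, y}.

4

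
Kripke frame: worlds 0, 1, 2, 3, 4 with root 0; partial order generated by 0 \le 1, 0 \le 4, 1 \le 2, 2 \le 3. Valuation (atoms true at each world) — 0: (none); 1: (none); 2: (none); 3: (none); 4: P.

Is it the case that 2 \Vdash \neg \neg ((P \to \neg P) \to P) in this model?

No

2 \nVdash \neg \neg ((P \to \neg P) \to P) since 2 is accessible from 2 and 2 \Vdash \neg ((P \to \neg P) \to P).
2 \Vdash \neg ((P \to \neg P) \to P): no world accessible from 2 forces (P \to \neg P) \to P.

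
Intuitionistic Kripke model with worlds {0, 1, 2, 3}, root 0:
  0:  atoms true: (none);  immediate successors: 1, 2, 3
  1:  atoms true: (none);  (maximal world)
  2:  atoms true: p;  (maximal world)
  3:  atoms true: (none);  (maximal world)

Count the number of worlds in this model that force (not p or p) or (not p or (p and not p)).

0: does not force it — 0 does not force (not p or p) or (not p or (p and not p)): neither disjunct is forced at 0.
1: forces it.
2: forces it.
3: forces it.
Worlds forcing the formula: {1, 2, 3}.

3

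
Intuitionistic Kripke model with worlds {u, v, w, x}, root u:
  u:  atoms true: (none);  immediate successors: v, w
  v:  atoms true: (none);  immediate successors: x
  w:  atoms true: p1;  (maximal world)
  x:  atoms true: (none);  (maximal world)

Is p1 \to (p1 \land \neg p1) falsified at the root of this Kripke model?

u \nVdash p1 \to (p1 \land \neg p1): at the accessible world w, w \Vdash p1 but w \nVdash p1 \land \neg p1.
w \nVdash p1 \land \neg p1 since w fails \neg p1.
So the root u does not force p1 \to (p1 \land \neg p1); the model is a countermodel.

Yes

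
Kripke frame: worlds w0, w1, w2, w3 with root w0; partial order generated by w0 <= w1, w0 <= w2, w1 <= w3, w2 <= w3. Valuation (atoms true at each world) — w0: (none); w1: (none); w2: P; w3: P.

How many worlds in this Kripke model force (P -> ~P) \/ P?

w0: does not force it — w0 ||-/- (P -> ~P) \/ P: neither disjunct is forced at w0.
w1: does not force it.
w2: forces it.
w3: forces it.
Worlds forcing the formula: {w2, w3}.

2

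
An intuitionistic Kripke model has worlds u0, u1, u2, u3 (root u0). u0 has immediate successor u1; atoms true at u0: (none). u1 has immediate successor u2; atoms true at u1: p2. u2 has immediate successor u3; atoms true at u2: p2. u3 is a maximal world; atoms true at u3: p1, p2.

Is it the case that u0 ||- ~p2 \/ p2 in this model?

u0 ||-/- ~p2 \/ p2: neither disjunct is forced at u0.
u0 ||-/- ~p2 since u1 is accessible from u0 and u1 ||- p2.

No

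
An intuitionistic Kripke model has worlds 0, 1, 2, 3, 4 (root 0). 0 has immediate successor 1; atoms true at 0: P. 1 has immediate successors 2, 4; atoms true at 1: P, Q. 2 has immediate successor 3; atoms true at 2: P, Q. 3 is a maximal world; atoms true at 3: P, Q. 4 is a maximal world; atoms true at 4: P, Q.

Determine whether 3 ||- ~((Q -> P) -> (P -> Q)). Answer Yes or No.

No

3 ||-/- ~((Q -> P) -> (P -> Q)) since 3 is accessible from 3 and 3 ||- (Q -> P) -> (P -> Q).
3 ||- (Q -> P) -> (P -> Q): every world accessible from 3 that forces Q -> P (namely 3) also forces P -> Q.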